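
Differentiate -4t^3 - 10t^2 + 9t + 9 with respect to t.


Apply the power rule term by term:
  d/dt(-4t^3) = -12t^2
  d/dt(-10t^2) = -20t
  d/dt(9t) = 9
  d/dt(9) = 0
p'(t) = -12t^2 - 20t + 9


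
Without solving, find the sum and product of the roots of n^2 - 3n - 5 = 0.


For an^2+bn+c=0: sum = -b/a, product = c/a.
a=1, b=-3, c=-5
Sum = -(-3)/1 = 3
Product = (-5)/1 = -5


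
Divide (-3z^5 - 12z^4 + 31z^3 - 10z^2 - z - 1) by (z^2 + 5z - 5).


(-3z^5 - 12z^4 + 31z^3 - 10z^2 - z - 1) / (z^2 + 5z - 5)
Step 1: -3z^3 * (z^2 + 5z - 5) = -3z^5 - 15z^4 + 15z^3; subtract.
Step 2: 3z^2 * (z^2 + 5z - 5) = 3z^4 + 15z^3 - 15z^2; subtract.
Step 3: z * (z^2 + 5z - 5) = z^3 + 5z^2 - 5z; subtract.
Step 4: 0 * (z^2 + 5z - 5) = 0; subtract.
Quotient: -3z^3 + 3z^2 + z, Remainder: 4z - 1


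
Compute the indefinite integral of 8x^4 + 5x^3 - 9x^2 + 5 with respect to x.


Reverse power rule on each term:
  ∫ 8x^4 dx = (8/5)x^5
  ∫ 5x^3 dx = (5/4)x^4
  ∫ -9x^2 dx = -3x^3
  ∫ 5 dx = 5x
F(x) = (8/5)x^5 + (5/4)x^4 - 3x^3 + 5x + C


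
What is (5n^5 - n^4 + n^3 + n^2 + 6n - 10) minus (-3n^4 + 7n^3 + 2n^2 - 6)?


Distribute the minus sign:
  (5n^5 - n^4 + n^3 + n^2 + 6n - 10)
- (-3n^4 + 7n^3 + 2n^2 - 6)
Negate second polynomial: 3n^4 - 7n^3 - 2n^2 + 6
Add: 5n^5 + 2n^4 - 6n^3 - n^2 + 6n - 4


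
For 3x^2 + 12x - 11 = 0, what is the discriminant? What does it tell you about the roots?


D = b^2 - 4ac = (12)^2 - 4(3)(-11) = 144 + 132 = 276
Since D > 0: two distinct irrational roots


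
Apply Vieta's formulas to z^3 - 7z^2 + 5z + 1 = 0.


Monic cubic z^3+bz^2+cz+d=0: sum=-b, pairwise sum=c, product=-d.
b=-7, c=5, d=1
r1+r2+r3 = 7
r1r2+r1r3+r2r3 = 5
r1r2r3 = -1


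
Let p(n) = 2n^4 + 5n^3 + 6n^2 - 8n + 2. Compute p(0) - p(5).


p(0) = 2
p(5) = 1987
p(0) - p(5) = 2 - 1987 = -1985


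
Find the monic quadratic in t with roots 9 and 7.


p(t) = (t - 9)(t - 7)
Expand: t^2 - 16t + 63


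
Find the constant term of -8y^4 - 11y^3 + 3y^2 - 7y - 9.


Read off the constant term: -9


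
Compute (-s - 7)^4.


Expand (-s - 7)^4 by repeated multiplication:
  (-s - 7)^2 = s^2 + 14s + 49
  (-s - 7)^3 = -s^3 - 21s^2 - 147s - 343
= s^4 + 28s^3 + 294s^2 + 1372s + 2401


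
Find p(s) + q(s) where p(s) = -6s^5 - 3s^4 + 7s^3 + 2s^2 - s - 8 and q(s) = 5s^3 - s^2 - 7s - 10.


Align terms by degree and add:
  -6s^5 - 3s^4 + 7s^3 + 2s^2 - s - 8
+ 5s^3 - s^2 - 7s - 10
= -6s^5 - 3s^4 + 12s^3 + s^2 - 8s - 18


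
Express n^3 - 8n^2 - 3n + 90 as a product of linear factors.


Try integer roots (divisors of 90). n=6: p(6)=0.
Divide out (n - 6): quotient is n^2 - 2n - 15.
Factor the quadratic: (n + 3)(n - 5)
Result: (n - 6)(n + 3)(n - 5)


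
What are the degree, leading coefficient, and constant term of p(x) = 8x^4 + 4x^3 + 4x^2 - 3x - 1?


Highest power of x is 4, with coefficient 8. Constant term is -1.
Degree = 4, leading coefficient = 8, constant term = -1


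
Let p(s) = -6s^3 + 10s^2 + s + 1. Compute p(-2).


Using direct substitution:
  -6 * (-2)^3 = 48
  10 * (-2)^2 = 40
  1 * (-2)^1 = -2
  constant: 1
Sum = 48 + 40 - 2 + 1 = 87


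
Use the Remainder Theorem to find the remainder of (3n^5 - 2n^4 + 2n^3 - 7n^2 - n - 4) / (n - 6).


By the Remainder Theorem, the remainder equals p(6):
  3*(6)^5 = 23328
  -2*(6)^4 = -2592
  2*(6)^3 = 432
  -7*(6)^2 = -252
  -1*(6)^1 = -6
  constant: -4
Sum: 23328 - 2592 + 432 - 252 - 6 - 4 = 20906


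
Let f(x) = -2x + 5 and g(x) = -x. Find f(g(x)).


Substitute g(x) into f:
f(g(x)) = -2*(-x) + 5
Expand and combine: 2x + 5


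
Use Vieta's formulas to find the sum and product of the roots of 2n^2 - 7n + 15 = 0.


For an^2+bn+c=0: sum = -b/a, product = c/a.
a=2, b=-7, c=15
Sum = -(-7)/2 = 7/2
Product = (15)/2 = 15/2


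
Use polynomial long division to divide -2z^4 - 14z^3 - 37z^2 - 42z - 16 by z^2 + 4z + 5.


(-2z^4 - 14z^3 - 37z^2 - 42z - 16) / (z^2 + 4z + 5)
Step 1: -2z^2 * (z^2 + 4z + 5) = -2z^4 - 8z^3 - 10z^2; subtract.
Step 2: -6z * (z^2 + 4z + 5) = -6z^3 - 24z^2 - 30z; subtract.
Step 3: -3 * (z^2 + 4z + 5) = -3z^2 - 12z - 15; subtract.
Quotient: -2z^2 - 6z - 3, Remainder: -1


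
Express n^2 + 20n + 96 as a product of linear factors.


Roots satisfy r1 + r2 = -b/a = -20 and r1*r2 = c/a = 96.
So r1 = -12, r2 = -8.
n^2 + 20n + 96 = (n - r1)(n - r2) = (n + 12)(n + 8)


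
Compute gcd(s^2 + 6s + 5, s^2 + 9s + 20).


Factor each:
  s^2 + 6s + 5 = (s + 5)(s + 1)
  s^2 + 9s + 20 = (s + 5)(s + 4)
Common monic factor: s + 5


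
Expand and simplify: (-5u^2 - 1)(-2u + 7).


Distribute each term of the first polynomial:
  (-5u^2)(-2u + 7) = 10u^3 - 35u^2
  (-1)(-2u + 7) = 2u - 7
Sum: 10u^3 - 35u^2 + 2u - 7


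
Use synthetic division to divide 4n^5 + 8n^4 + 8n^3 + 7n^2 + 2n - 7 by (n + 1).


Synthetic division with c = -1. Coefficients: 4, 8, 8, 7, 2, -7
Bring down 4.
  4 * -1 = -4; -4 + 8 = 4
  4 * -1 = -4; -4 + 8 = 4
  4 * -1 = -4; -4 + 7 = 3
  3 * -1 = -3; -3 + 2 = -1
  -1 * -1 = 1; 1 - 7 = -6
Quotient: 4n^4 + 4n^3 + 4n^2 + 3n - 1, Remainder: -6


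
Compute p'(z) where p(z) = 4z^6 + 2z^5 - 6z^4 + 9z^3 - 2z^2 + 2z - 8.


Apply the power rule term by term:
  d/dz(4z^6) = 24z^5
  d/dz(2z^5) = 10z^4
  d/dz(-6z^4) = -24z^3
  d/dz(9z^3) = 27z^2
  d/dz(-2z^2) = -4z
  d/dz(2z) = 2
  d/dz(-8) = 0
p'(z) = 24z^5 + 10z^4 - 24z^3 + 27z^2 - 4z + 2


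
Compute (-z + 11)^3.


Expand (-z + 11)^3 by repeated multiplication:
  (-z + 11)^2 = z^2 - 22z + 121
= -z^3 + 33z^2 - 363z + 1331


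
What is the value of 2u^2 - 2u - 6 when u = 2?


Using direct substitution:
  2 * (2)^2 = 8
  -2 * (2)^1 = -4
  constant: -6
Sum = 8 - 4 - 6 = -2


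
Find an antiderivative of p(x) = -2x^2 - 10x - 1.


Reverse power rule on each term:
  ∫ -2x^2 dx = -(2/3)x^3
  ∫ -10x dx = -5x^2
  ∫ -1 dx = -x
F(x) = -(2/3)x^3 - 5x^2 - x + C


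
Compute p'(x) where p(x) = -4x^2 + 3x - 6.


Apply the power rule term by term:
  d/dx(-4x^2) = -8x
  d/dx(3x) = 3
  d/dx(-6) = 0
p'(x) = -8x + 3


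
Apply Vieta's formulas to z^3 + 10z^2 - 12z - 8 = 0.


Monic cubic z^3+bz^2+cz+d=0: sum=-b, pairwise sum=c, product=-d.
b=10, c=-12, d=-8
r1+r2+r3 = -10
r1r2+r1r3+r2r3 = -12
r1r2r3 = 8


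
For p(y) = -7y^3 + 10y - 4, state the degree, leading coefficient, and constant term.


Highest power of y is 3, with coefficient -7. Constant term is -4.
Degree = 3, leading coefficient = -7, constant term = -4


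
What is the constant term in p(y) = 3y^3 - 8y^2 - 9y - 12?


Read off the constant term: -12


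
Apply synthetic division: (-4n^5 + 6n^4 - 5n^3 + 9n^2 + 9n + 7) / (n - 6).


Synthetic division with c = 6. Coefficients: -4, 6, -5, 9, 9, 7
Bring down -4.
  -4 * 6 = -24; -24 + 6 = -18
  -18 * 6 = -108; -108 - 5 = -113
  -113 * 6 = -678; -678 + 9 = -669
  -669 * 6 = -4014; -4014 + 9 = -4005
  -4005 * 6 = -24030; -24030 + 7 = -24023
Quotient: -4n^4 - 18n^3 - 113n^2 - 669n - 4005, Remainder: -24023


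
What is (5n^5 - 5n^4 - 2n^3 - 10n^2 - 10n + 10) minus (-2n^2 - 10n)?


Distribute the minus sign:
  (5n^5 - 5n^4 - 2n^3 - 10n^2 - 10n + 10)
- (-2n^2 - 10n)
Negate second polynomial: 2n^2 + 10n
Add: 5n^5 - 5n^4 - 2n^3 - 8n^2 + 10


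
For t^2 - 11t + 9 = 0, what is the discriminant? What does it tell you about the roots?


D = b^2 - 4ac = (-11)^2 - 4(1)(9) = 121 - 36 = 85
Since D > 0: two distinct irrational roots


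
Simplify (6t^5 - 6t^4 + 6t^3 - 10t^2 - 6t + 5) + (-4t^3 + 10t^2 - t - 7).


Align terms by degree and add:
  6t^5 - 6t^4 + 6t^3 - 10t^2 - 6t + 5
  -4t^3 + 10t^2 - t - 7
= 6t^5 - 6t^4 + 2t^3 - 7t - 2


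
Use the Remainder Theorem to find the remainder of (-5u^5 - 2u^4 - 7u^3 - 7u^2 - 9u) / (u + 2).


By the Remainder Theorem, the remainder equals p(-2):
  -5*(-2)^5 = 160
  -2*(-2)^4 = -32
  -7*(-2)^3 = 56
  -7*(-2)^2 = -28
  -9*(-2)^1 = 18
  constant: 0
Sum: 160 - 32 + 56 - 28 + 18 + 0 = 174


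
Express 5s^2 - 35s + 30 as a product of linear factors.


Roots satisfy r1 + r2 = -b/a = 7 and r1*r2 = c/a = 6.
So r1 = 1, r2 = 6.
5s^2 - 35s + 30 = 5(s - r1)(s - r2) = 5(s - 1)(s - 6)


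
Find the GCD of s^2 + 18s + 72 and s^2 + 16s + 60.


Factor each:
  s^2 + 18s + 72 = (s + 6)(s + 12)
  s^2 + 16s + 60 = (s + 6)(s + 10)
Common monic factor: s + 6


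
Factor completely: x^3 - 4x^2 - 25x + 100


Try integer roots (divisors of 100). x=4: p(4)=0.
Divide out (x - 4): quotient is x^2 - 25.
Factor the quadratic: (x - 5)(x + 5)
Result: (x - 4)(x - 5)(x + 5)


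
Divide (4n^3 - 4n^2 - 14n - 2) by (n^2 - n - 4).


(4n^3 - 4n^2 - 14n - 2) / (n^2 - n - 4)
Step 1: 4n * (n^2 - n - 4) = 4n^3 - 4n^2 - 16n; subtract.
Step 2: 0 * (n^2 - n - 4) = 0; subtract.
Quotient: 4n, Remainder: 2n - 2


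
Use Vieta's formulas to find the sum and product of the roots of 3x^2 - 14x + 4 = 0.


For ax^2+bx+c=0: sum = -b/a, product = c/a.
a=3, b=-14, c=4
Sum = -(-14)/3 = 14/3
Product = (4)/3 = 4/3


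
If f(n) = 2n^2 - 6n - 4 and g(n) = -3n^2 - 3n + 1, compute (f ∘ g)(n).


Substitute g(n) into f:
f(g(n)) = 2*(-3n^2 - 3n + 1)^2 + (-6)*(-3n^2 - 3n + 1) + (-4)
(-3n^2 - 3n + 1)^2 = 9n^4 + 18n^3 + 3n^2 - 6n + 1
Expand and combine: 18n^4 + 36n^3 + 24n^2 + 6n - 8


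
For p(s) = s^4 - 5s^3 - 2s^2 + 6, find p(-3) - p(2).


p(-3) = 204
p(2) = -26
p(-3) - p(2) = 204 + 26 = 230


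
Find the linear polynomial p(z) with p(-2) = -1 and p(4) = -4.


p(z) = mz + b. Using p(-2)=-1, p(4)=-4:
m = (-1 + 4)/(-2 - 4) = 3/-6 = -1/2
b = -1 - m*(-2) = -1 - 1 = -2
p(z) = -(1/2)z - 2


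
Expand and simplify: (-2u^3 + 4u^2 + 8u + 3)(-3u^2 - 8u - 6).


Distribute each term of the first polynomial:
  (-2u^3)(-3u^2 - 8u - 6) = 6u^5 + 16u^4 + 12u^3
  (4u^2)(-3u^2 - 8u - 6) = -12u^4 - 32u^3 - 24u^2
  (8u)(-3u^2 - 8u - 6) = -24u^3 - 64u^2 - 48u
  (3)(-3u^2 - 8u - 6) = -9u^2 - 24u - 18
Sum: 6u^5 + 4u^4 - 44u^3 - 97u^2 - 72u - 18


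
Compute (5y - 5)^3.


Expand (5y - 5)^3 by repeated multiplication:
  (5y - 5)^2 = 25y^2 - 50y + 25
= 125y^3 - 375y^2 + 375y - 125


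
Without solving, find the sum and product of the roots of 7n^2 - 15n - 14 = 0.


For an^2+bn+c=0: sum = -b/a, product = c/a.
a=7, b=-15, c=-14
Sum = -(-15)/7 = 15/7
Product = (-14)/7 = -2


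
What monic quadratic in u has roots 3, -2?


p(u) = (u - 3)(u + 2)
Expand: u^2 - u - 6


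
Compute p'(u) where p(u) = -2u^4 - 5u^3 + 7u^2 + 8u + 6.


Apply the power rule term by term:
  d/du(-2u^4) = -8u^3
  d/du(-5u^3) = -15u^2
  d/du(7u^2) = 14u
  d/du(8u) = 8
  d/du(6) = 0
p'(u) = -8u^3 - 15u^2 + 14u + 8


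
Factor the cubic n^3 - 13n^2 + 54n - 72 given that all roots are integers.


Try integer roots (divisors of -72). n=6: p(6)=0.
Divide out (n - 6): quotient is n^2 - 7n + 12.
Factor the quadratic: (n - 3)(n - 4)
Result: (n - 6)(n - 3)(n - 4)


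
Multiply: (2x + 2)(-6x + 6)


Distribute each term of the first polynomial:
  (2x)(-6x + 6) = -12x^2 + 12x
  (2)(-6x + 6) = -12x + 12
Sum: -12x^2 + 12


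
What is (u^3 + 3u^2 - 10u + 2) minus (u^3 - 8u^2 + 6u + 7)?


Distribute the minus sign:
  (u^3 + 3u^2 - 10u + 2)
- (u^3 - 8u^2 + 6u + 7)
Negate second polynomial: -u^3 + 8u^2 - 6u - 7
Add: 11u^2 - 16u - 5


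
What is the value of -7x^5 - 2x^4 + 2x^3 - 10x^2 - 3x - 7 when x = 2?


Using direct substitution:
  -7 * (2)^5 = -224
  -2 * (2)^4 = -32
  2 * (2)^3 = 16
  -10 * (2)^2 = -40
  -3 * (2)^1 = -6
  constant: -7
Sum = -224 - 32 + 16 - 40 - 6 - 7 = -293


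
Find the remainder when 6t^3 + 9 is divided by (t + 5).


By the Remainder Theorem, the remainder equals p(-5):
  6*(-5)^3 = -750
  0*(-5)^2 = 0
  0*(-5)^1 = 0
  constant: 9
Sum: -750 + 0 + 0 + 9 = -741


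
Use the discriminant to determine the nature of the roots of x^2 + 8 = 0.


D = b^2 - 4ac = (0)^2 - 4(1)(8) = 0 - 32 = -32
Since D < 0: two complex conjugate roots (no real roots)


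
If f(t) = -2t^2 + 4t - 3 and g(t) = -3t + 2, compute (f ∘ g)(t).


Substitute g(t) into f:
f(g(t)) = -2*(-3t + 2)^2 + 4*(-3t + 2) + (-3)
(-3t + 2)^2 = 9t^2 - 12t + 4
Expand and combine: -18t^2 + 12t - 3


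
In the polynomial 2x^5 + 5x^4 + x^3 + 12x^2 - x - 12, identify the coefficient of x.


Read off the coefficient of x: -1


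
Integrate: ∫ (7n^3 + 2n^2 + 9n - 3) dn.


Reverse power rule on each term:
  ∫ 7n^3 dn = (7/4)n^4
  ∫ 2n^2 dn = (2/3)n^3
  ∫ 9n dn = (9/2)n^2
  ∫ -3 dn = -3n
F(n) = (7/4)n^4 + (2/3)n^3 + (9/2)n^2 - 3n + C


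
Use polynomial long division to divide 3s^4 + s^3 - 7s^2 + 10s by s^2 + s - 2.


(3s^4 + s^3 - 7s^2 + 10s) / (s^2 + s - 2)
Step 1: 3s^2 * (s^2 + s - 2) = 3s^4 + 3s^3 - 6s^2; subtract.
Step 2: -2s * (s^2 + s - 2) = -2s^3 - 2s^2 + 4s; subtract.
Step 3: 1 * (s^2 + s - 2) = s^2 + s - 2; subtract.
Quotient: 3s^2 - 2s + 1, Remainder: 5s + 2


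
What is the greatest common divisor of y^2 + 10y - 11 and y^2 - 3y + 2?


Factor each:
  y^2 + 10y - 11 = (y - 1)(y + 11)
  y^2 - 3y + 2 = (y - 1)(y - 2)
Common monic factor: y - 1


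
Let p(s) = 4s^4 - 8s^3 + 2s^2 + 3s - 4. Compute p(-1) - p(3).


p(-1) = 7
p(3) = 131
p(-1) - p(3) = 7 - 131 = -124


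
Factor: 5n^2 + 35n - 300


Roots satisfy r1 + r2 = -b/a = -7 and r1*r2 = c/a = -60.
So r1 = -12, r2 = 5.
5n^2 + 35n - 300 = 5(n - r1)(n - r2) = 5(n + 12)(n - 5)


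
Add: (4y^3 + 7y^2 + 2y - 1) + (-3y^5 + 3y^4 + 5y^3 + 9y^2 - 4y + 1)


Align terms by degree and add:
  4y^3 + 7y^2 + 2y - 1
  -3y^5 + 3y^4 + 5y^3 + 9y^2 - 4y + 1
= -3y^5 + 3y^4 + 9y^3 + 16y^2 - 2y


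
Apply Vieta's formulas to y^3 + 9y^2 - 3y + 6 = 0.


Monic cubic y^3+by^2+cy+d=0: sum=-b, pairwise sum=c, product=-d.
b=9, c=-3, d=6
r1+r2+r3 = -9
r1r2+r1r3+r2r3 = -3
r1r2r3 = -6


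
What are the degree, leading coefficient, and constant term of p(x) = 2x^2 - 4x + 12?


Highest power of x is 2, with coefficient 2. Constant term is 12.
Degree = 2, leading coefficient = 2, constant term = 12


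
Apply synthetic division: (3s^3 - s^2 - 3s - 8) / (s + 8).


Synthetic division with c = -8. Coefficients: 3, -1, -3, -8
Bring down 3.
  3 * -8 = -24; -24 - 1 = -25
  -25 * -8 = 200; 200 - 3 = 197
  197 * -8 = -1576; -1576 - 8 = -1584
Quotient: 3s^2 - 25s + 197, Remainder: -1584


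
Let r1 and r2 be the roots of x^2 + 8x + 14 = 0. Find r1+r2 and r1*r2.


For ax^2+bx+c=0: sum = -b/a, product = c/a.
a=1, b=8, c=14
Sum = -(8)/1 = -8
Product = (14)/1 = 14


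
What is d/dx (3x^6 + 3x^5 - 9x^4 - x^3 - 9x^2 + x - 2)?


Apply the power rule term by term:
  d/dx(3x^6) = 18x^5
  d/dx(3x^5) = 15x^4
  d/dx(-9x^4) = -36x^3
  d/dx(-x^3) = -3x^2
  d/dx(-9x^2) = -18x
  d/dx(x) = 1
  d/dx(-2) = 0
p'(x) = 18x^5 + 15x^4 - 36x^3 - 3x^2 - 18x + 1


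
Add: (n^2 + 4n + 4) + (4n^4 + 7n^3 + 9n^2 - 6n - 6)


Align terms by degree and add:
  n^2 + 4n + 4
+ 4n^4 + 7n^3 + 9n^2 - 6n - 6
= 4n^4 + 7n^3 + 10n^2 - 2n - 2


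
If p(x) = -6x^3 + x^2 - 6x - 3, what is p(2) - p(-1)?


p(2) = -59
p(-1) = 10
p(2) - p(-1) = -59 - 10 = -69


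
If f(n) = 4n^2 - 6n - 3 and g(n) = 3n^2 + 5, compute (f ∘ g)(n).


Substitute g(n) into f:
f(g(n)) = 4*(3n^2 + 5)^2 + (-6)*(3n^2 + 5) + (-3)
(3n^2 + 5)^2 = 9n^4 + 30n^2 + 25
Expand and combine: 36n^4 + 102n^2 + 67


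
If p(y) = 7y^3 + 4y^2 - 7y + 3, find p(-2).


Using direct substitution:
  7 * (-2)^3 = -56
  4 * (-2)^2 = 16
  -7 * (-2)^1 = 14
  constant: 3
Sum = -56 + 16 + 14 + 3 = -23


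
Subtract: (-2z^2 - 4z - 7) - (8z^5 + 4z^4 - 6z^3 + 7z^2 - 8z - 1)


Distribute the minus sign:
  (-2z^2 - 4z - 7)
- (8z^5 + 4z^4 - 6z^3 + 7z^2 - 8z - 1)
Negate second polynomial: -8z^5 - 4z^4 + 6z^3 - 7z^2 + 8z + 1
Add: -8z^5 - 4z^4 + 6z^3 - 9z^2 + 4z - 6


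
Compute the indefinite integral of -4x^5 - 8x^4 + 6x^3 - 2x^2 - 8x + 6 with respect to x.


Reverse power rule on each term:
  ∫ -4x^5 dx = -(2/3)x^6
  ∫ -8x^4 dx = -(8/5)x^5
  ∫ 6x^3 dx = (3/2)x^4
  ∫ -2x^2 dx = -(2/3)x^3
  ∫ -8x dx = -4x^2
  ∫ 6 dx = 6x
F(x) = -(2/3)x^6 - (8/5)x^5 + (3/2)x^4 - (2/3)x^3 - 4x^2 + 6x + C


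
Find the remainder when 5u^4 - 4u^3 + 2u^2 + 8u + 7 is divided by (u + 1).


By the Remainder Theorem, the remainder equals p(-1):
  5*(-1)^4 = 5
  -4*(-1)^3 = 4
  2*(-1)^2 = 2
  8*(-1)^1 = -8
  constant: 7
Sum: 5 + 4 + 2 - 8 + 7 = 10


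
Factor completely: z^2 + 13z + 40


Roots satisfy r1 + r2 = -b/a = -13 and r1*r2 = c/a = 40.
So r1 = -5, r2 = -8.
z^2 + 13z + 40 = (z - r1)(z - r2) = (z + 5)(z + 8)


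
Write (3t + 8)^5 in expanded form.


Expand (3t + 8)^5 by repeated multiplication:
  (3t + 8)^2 = 9t^2 + 48t + 64
  (3t + 8)^3 = 27t^3 + 216t^2 + 576t + 512
  (3t + 8)^4 = 81t^4 + 864t^3 + 3456t^2 + 6144t + 4096
= 243t^5 + 3240t^4 + 17280t^3 + 46080t^2 + 61440t + 32768


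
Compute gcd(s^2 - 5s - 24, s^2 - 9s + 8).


Factor each:
  s^2 - 5s - 24 = (s - 8)(s + 3)
  s^2 - 9s + 8 = (s - 8)(s - 1)
Common monic factor: s - 8


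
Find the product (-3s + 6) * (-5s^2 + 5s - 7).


Distribute each term of the first polynomial:
  (-3s)(-5s^2 + 5s - 7) = 15s^3 - 15s^2 + 21s
  (6)(-5s^2 + 5s - 7) = -30s^2 + 30s - 42
Sum: 15s^3 - 45s^2 + 51s - 42


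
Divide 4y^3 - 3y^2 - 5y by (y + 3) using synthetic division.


Synthetic division with c = -3. Coefficients: 4, -3, -5, 0
Bring down 4.
  4 * -3 = -12; -12 - 3 = -15
  -15 * -3 = 45; 45 - 5 = 40
  40 * -3 = -120; -120 + 0 = -120
Quotient: 4y^2 - 15y + 40, Remainder: -120


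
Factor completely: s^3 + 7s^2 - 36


Try integer roots (divisors of -36). s=-6: p(-6)=0.
Divide out (s + 6): quotient is s^2 + s - 6.
Factor the quadratic: (s + 3)(s - 2)
Result: (s + 6)(s + 3)(s - 2)


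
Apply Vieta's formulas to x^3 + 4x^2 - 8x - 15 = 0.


Monic cubic x^3+bx^2+cx+d=0: sum=-b, pairwise sum=c, product=-d.
b=4, c=-8, d=-15
r1+r2+r3 = -4
r1r2+r1r3+r2r3 = -8
r1r2r3 = 15


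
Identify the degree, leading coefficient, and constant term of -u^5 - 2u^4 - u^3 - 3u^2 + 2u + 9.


Highest power of u is 5, with coefficient -1. Constant term is 9.
Degree = 5, leading coefficient = -1, constant term = 9


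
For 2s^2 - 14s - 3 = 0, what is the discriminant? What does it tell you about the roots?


D = b^2 - 4ac = (-14)^2 - 4(2)(-3) = 196 + 24 = 220
Since D > 0: two distinct irrational roots


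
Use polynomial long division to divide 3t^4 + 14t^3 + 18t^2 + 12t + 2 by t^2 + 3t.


(3t^4 + 14t^3 + 18t^2 + 12t + 2) / (t^2 + 3t)
Step 1: 3t^2 * (t^2 + 3t) = 3t^4 + 9t^3; subtract.
Step 2: 5t * (t^2 + 3t) = 5t^3 + 15t^2; subtract.
Step 3: 3 * (t^2 + 3t) = 3t^2 + 9t; subtract.
Quotient: 3t^2 + 5t + 3, Remainder: 3t + 2


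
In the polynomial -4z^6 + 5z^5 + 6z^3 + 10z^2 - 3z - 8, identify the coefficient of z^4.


Read off the coefficient of z^4: 0


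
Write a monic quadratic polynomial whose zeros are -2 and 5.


p(t) = (t + 2)(t - 5)
Expand: t^2 - 3t - 10


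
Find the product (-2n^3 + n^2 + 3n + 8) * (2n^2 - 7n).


Distribute each term of the first polynomial:
  (-2n^3)(2n^2 - 7n) = -4n^5 + 14n^4
  (n^2)(2n^2 - 7n) = 2n^4 - 7n^3
  (3n)(2n^2 - 7n) = 6n^3 - 21n^2
  (8)(2n^2 - 7n) = 16n^2 - 56n
Sum: -4n^5 + 16n^4 - n^3 - 5n^2 - 56n


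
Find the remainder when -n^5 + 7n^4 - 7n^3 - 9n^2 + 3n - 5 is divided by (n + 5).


By the Remainder Theorem, the remainder equals p(-5):
  -1*(-5)^5 = 3125
  7*(-5)^4 = 4375
  -7*(-5)^3 = 875
  -9*(-5)^2 = -225
  3*(-5)^1 = -15
  constant: -5
Sum: 3125 + 4375 + 875 - 225 - 15 - 5 = 8130


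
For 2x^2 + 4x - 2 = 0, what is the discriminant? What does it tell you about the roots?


D = b^2 - 4ac = (4)^2 - 4(2)(-2) = 16 + 16 = 32
Since D > 0: two distinct irrational roots


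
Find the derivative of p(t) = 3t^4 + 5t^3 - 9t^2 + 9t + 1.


Apply the power rule term by term:
  d/dt(3t^4) = 12t^3
  d/dt(5t^3) = 15t^2
  d/dt(-9t^2) = -18t
  d/dt(9t) = 9
  d/dt(1) = 0
p'(t) = 12t^3 + 15t^2 - 18t + 9


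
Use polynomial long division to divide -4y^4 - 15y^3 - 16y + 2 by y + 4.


(-4y^4 - 15y^3 - 16y + 2) / (y + 4)
Step 1: -4y^3 * (y + 4) = -4y^4 - 16y^3; subtract.
Step 2: y^2 * (y + 4) = y^3 + 4y^2; subtract.
Step 3: -4y * (y + 4) = -4y^2 - 16y; subtract.
Step 4: 0 * (y + 4) = 0; subtract.
Quotient: -4y^3 + y^2 - 4y, Remainder: 2


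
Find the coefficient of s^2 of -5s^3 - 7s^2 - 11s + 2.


Read off the coefficient of s^2: -7


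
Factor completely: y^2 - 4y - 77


Roots satisfy r1 + r2 = -b/a = 4 and r1*r2 = c/a = -77.
So r1 = 11, r2 = -7.
y^2 - 4y - 77 = (y - r1)(y - r2) = (y - 11)(y + 7)


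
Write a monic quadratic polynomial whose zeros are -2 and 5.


p(s) = (s + 2)(s - 5)
Expand: s^2 - 3s - 10


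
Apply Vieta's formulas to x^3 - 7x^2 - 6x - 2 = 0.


Monic cubic x^3+bx^2+cx+d=0: sum=-b, pairwise sum=c, product=-d.
b=-7, c=-6, d=-2
r1+r2+r3 = 7
r1r2+r1r3+r2r3 = -6
r1r2r3 = 2


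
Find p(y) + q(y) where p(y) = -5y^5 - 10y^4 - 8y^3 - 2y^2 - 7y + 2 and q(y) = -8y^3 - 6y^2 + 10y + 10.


Align terms by degree and add:
  -5y^5 - 10y^4 - 8y^3 - 2y^2 - 7y + 2
  -8y^3 - 6y^2 + 10y + 10
= -5y^5 - 10y^4 - 16y^3 - 8y^2 + 3y + 12


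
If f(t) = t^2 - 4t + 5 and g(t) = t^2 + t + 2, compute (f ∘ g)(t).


Substitute g(t) into f:
f(g(t)) = 1*(t^2 + t + 2)^2 + (-4)*(t^2 + t + 2) + 5
(t^2 + t + 2)^2 = t^4 + 2t^3 + 5t^2 + 4t + 4
Expand and combine: t^4 + 2t^3 + t^2 + 1


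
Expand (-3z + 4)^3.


Expand (-3z + 4)^3 by repeated multiplication:
  (-3z + 4)^2 = 9z^2 - 24z + 16
= -27z^3 + 108z^2 - 144z + 64


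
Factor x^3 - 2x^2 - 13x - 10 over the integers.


Try integer roots (divisors of -10). x=-1: p(-1)=0.
Divide out (x + 1): quotient is x^2 - 3x - 10.
Factor the quadratic: (x - 5)(x + 2)
Result: (x + 1)(x - 5)(x + 2)


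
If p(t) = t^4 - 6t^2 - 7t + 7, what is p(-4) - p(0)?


p(-4) = 195
p(0) = 7
p(-4) - p(0) = 195 - 7 = 188


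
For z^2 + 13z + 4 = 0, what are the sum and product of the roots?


For az^2+bz+c=0: sum = -b/a, product = c/a.
a=1, b=13, c=4
Sum = -(13)/1 = -13
Product = (4)/1 = 4


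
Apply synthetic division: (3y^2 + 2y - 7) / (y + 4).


Synthetic division with c = -4. Coefficients: 3, 2, -7
Bring down 3.
  3 * -4 = -12; -12 + 2 = -10
  -10 * -4 = 40; 40 - 7 = 33
Quotient: 3y - 10, Remainder: 33


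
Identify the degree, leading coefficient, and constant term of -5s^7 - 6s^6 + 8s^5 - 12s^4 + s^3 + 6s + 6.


Highest power of s is 7, with coefficient -5. Constant term is 6.
Degree = 7, leading coefficient = -5, constant term = 6


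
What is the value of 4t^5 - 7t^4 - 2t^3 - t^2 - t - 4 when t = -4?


Using direct substitution:
  4 * (-4)^5 = -4096
  -7 * (-4)^4 = -1792
  -2 * (-4)^3 = 128
  -1 * (-4)^2 = -16
  -1 * (-4)^1 = 4
  constant: -4
Sum = -4096 - 1792 + 128 - 16 + 4 - 4 = -5776


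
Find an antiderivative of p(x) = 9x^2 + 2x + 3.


Reverse power rule on each term:
  ∫ 9x^2 dx = 3x^3
  ∫ 2x dx = x^2
  ∫ 3 dx = 3x
F(x) = 3x^3 + x^2 + 3x + C


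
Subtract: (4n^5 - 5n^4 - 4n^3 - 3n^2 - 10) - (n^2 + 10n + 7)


Distribute the minus sign:
  (4n^5 - 5n^4 - 4n^3 - 3n^2 - 10)
- (n^2 + 10n + 7)
Negate second polynomial: -n^2 - 10n - 7
Add: 4n^5 - 5n^4 - 4n^3 - 4n^2 - 10n - 17


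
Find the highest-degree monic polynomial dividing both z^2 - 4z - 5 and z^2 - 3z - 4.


Factor each:
  z^2 - 4z - 5 = (z + 1)(z - 5)
  z^2 - 3z - 4 = (z + 1)(z - 4)
Common monic factor: z + 1


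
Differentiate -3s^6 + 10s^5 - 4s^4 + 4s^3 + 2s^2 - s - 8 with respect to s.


Apply the power rule term by term:
  d/ds(-3s^6) = -18s^5
  d/ds(10s^5) = 50s^4
  d/ds(-4s^4) = -16s^3
  d/ds(4s^3) = 12s^2
  d/ds(2s^2) = 4s
  d/ds(-s) = -1
  d/ds(-8) = 0
p'(s) = -18s^5 + 50s^4 - 16s^3 + 12s^2 + 4s - 1


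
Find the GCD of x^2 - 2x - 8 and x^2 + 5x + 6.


Factor each:
  x^2 - 2x - 8 = (x + 2)(x - 4)
  x^2 + 5x + 6 = (x + 2)(x + 3)
Common monic factor: x + 2


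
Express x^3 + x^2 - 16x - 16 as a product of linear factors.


Try integer roots (divisors of -16). x=-4: p(-4)=0.
Divide out (x + 4): quotient is x^2 - 3x - 4.
Factor the quadratic: (x - 4)(x + 1)
Result: (x + 4)(x - 4)(x + 1)


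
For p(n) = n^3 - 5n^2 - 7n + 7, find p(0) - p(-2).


p(0) = 7
p(-2) = -7
p(0) - p(-2) = 7 + 7 = 14


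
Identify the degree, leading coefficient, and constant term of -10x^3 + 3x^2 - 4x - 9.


Highest power of x is 3, with coefficient -10. Constant term is -9.
Degree = 3, leading coefficient = -10, constant term = -9


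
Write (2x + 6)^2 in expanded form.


Expand (2x + 6)^2 by repeated multiplication:
= 4x^2 + 24x + 36


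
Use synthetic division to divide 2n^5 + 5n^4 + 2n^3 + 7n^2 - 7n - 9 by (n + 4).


Synthetic division with c = -4. Coefficients: 2, 5, 2, 7, -7, -9
Bring down 2.
  2 * -4 = -8; -8 + 5 = -3
  -3 * -4 = 12; 12 + 2 = 14
  14 * -4 = -56; -56 + 7 = -49
  -49 * -4 = 196; 196 - 7 = 189
  189 * -4 = -756; -756 - 9 = -765
Quotient: 2n^4 - 3n^3 + 14n^2 - 49n + 189, Remainder: -765


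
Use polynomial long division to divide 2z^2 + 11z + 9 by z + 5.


(2z^2 + 11z + 9) / (z + 5)
Step 1: 2z * (z + 5) = 2z^2 + 10z; subtract.
Step 2: 1 * (z + 5) = z + 5; subtract.
Quotient: 2z + 1, Remainder: 4


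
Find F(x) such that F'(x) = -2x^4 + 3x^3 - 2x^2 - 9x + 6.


Reverse power rule on each term:
  ∫ -2x^4 dx = -(2/5)x^5
  ∫ 3x^3 dx = (3/4)x^4
  ∫ -2x^2 dx = -(2/3)x^3
  ∫ -9x dx = -(9/2)x^2
  ∫ 6 dx = 6x
F(x) = -(2/5)x^5 + (3/4)x^4 - (2/3)x^3 - (9/2)x^2 + 6x + C


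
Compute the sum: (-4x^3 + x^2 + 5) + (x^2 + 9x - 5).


Align terms by degree and add:
  -4x^3 + x^2 + 5
+ x^2 + 9x - 5
= -4x^3 + 2x^2 + 9x


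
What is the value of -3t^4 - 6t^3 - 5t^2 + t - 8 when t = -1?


Using direct substitution:
  -3 * (-1)^4 = -3
  -6 * (-1)^3 = 6
  -5 * (-1)^2 = -5
  1 * (-1)^1 = -1
  constant: -8
Sum = -3 + 6 - 5 - 1 - 8 = -11


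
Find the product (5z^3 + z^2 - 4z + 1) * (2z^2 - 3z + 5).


Distribute each term of the first polynomial:
  (5z^3)(2z^2 - 3z + 5) = 10z^5 - 15z^4 + 25z^3
  (z^2)(2z^2 - 3z + 5) = 2z^4 - 3z^3 + 5z^2
  (-4z)(2z^2 - 3z + 5) = -8z^3 + 12z^2 - 20z
  (1)(2z^2 - 3z + 5) = 2z^2 - 3z + 5
Sum: 10z^5 - 13z^4 + 14z^3 + 19z^2 - 23z + 5


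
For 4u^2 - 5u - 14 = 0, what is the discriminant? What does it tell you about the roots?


D = b^2 - 4ac = (-5)^2 - 4(4)(-14) = 25 + 224 = 249
Since D > 0: two distinct irrational roots


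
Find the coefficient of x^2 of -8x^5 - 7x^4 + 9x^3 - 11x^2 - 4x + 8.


Read off the coefficient of x^2: -11


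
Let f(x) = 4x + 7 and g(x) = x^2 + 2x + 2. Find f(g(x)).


Substitute g(x) into f:
f(g(x)) = 4*(x^2 + 2x + 2) + 7
Expand and combine: 4x^2 + 8x + 15


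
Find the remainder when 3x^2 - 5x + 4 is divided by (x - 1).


By the Remainder Theorem, the remainder equals p(1):
  3*(1)^2 = 3
  -5*(1)^1 = -5
  constant: 4
Sum: 3 - 5 + 4 = 2


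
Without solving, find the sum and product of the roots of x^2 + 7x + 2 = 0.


For ax^2+bx+c=0: sum = -b/a, product = c/a.
a=1, b=7, c=2
Sum = -(7)/1 = -7
Product = (2)/1 = 2


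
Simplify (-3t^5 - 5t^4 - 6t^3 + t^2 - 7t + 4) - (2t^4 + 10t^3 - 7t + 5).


Distribute the minus sign:
  (-3t^5 - 5t^4 - 6t^3 + t^2 - 7t + 4)
- (2t^4 + 10t^3 - 7t + 5)
Negate second polynomial: -2t^4 - 10t^3 + 7t - 5
Add: -3t^5 - 7t^4 - 16t^3 + t^2 - 1


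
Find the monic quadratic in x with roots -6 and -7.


p(x) = (x + 6)(x + 7)
Expand: x^2 + 13x + 42


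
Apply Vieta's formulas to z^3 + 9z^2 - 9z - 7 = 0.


Monic cubic z^3+bz^2+cz+d=0: sum=-b, pairwise sum=c, product=-d.
b=9, c=-9, d=-7
r1+r2+r3 = -9
r1r2+r1r3+r2r3 = -9
r1r2r3 = 7


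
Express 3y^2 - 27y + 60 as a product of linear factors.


Roots satisfy r1 + r2 = -b/a = 9 and r1*r2 = c/a = 20.
So r1 = 5, r2 = 4.
3y^2 - 27y + 60 = 3(y - r1)(y - r2) = 3(y - 5)(y - 4)


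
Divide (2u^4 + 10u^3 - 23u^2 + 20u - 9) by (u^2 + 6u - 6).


(2u^4 + 10u^3 - 23u^2 + 20u - 9) / (u^2 + 6u - 6)
Step 1: 2u^2 * (u^2 + 6u - 6) = 2u^4 + 12u^3 - 12u^2; subtract.
Step 2: -2u * (u^2 + 6u - 6) = -2u^3 - 12u^2 + 12u; subtract.
Step 3: 1 * (u^2 + 6u - 6) = u^2 + 6u - 6; subtract.
Quotient: 2u^2 - 2u + 1, Remainder: 2u - 3


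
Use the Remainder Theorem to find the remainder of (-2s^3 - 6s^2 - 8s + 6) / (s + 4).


By the Remainder Theorem, the remainder equals p(-4):
  -2*(-4)^3 = 128
  -6*(-4)^2 = -96
  -8*(-4)^1 = 32
  constant: 6
Sum: 128 - 96 + 32 + 6 = 70


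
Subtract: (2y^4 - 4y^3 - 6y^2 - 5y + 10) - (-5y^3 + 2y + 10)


Distribute the minus sign:
  (2y^4 - 4y^3 - 6y^2 - 5y + 10)
- (-5y^3 + 2y + 10)
Negate second polynomial: 5y^3 - 2y - 10
Add: 2y^4 + y^3 - 6y^2 - 7y


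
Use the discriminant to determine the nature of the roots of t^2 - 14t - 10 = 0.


D = b^2 - 4ac = (-14)^2 - 4(1)(-10) = 196 + 40 = 236
Since D > 0: two distinct irrational roots


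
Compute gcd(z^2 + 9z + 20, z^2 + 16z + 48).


Factor each:
  z^2 + 9z + 20 = (z + 4)(z + 5)
  z^2 + 16z + 48 = (z + 4)(z + 12)
Common monic factor: z + 4


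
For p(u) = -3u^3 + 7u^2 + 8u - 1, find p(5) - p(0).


p(5) = -161
p(0) = -1
p(5) - p(0) = -161 + 1 = -160


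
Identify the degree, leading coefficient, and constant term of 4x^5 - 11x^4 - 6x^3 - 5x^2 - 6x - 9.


Highest power of x is 5, with coefficient 4. Constant term is -9.
Degree = 5, leading coefficient = 4, constant term = -9


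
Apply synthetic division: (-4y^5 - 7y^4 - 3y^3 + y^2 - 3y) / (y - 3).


Synthetic division with c = 3. Coefficients: -4, -7, -3, 1, -3, 0
Bring down -4.
  -4 * 3 = -12; -12 - 7 = -19
  -19 * 3 = -57; -57 - 3 = -60
  -60 * 3 = -180; -180 + 1 = -179
  -179 * 3 = -537; -537 - 3 = -540
  -540 * 3 = -1620; -1620 + 0 = -1620
Quotient: -4y^4 - 19y^3 - 60y^2 - 179y - 540, Remainder: -1620


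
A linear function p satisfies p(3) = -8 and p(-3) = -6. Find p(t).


p(t) = mt + b. Using p(3)=-8, p(-3)=-6:
m = (-8 + 6)/(3 + 3) = -2/6 = -1/3
b = -8 - m*(3) = -8 + 1 = -7
p(t) = -(1/3)t - 7


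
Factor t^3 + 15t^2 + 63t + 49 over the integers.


Try integer roots (divisors of 49). t=-7: p(-7)=0.
Divide out (t + 7): quotient is t^2 + 8t + 7.
Factor the quadratic: (t + 7)(t + 1)
Result: (t + 7)(t + 7)(t + 1)


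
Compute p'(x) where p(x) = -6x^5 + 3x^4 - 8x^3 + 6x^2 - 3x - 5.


Apply the power rule term by term:
  d/dx(-6x^5) = -30x^4
  d/dx(3x^4) = 12x^3
  d/dx(-8x^3) = -24x^2
  d/dx(6x^2) = 12x
  d/dx(-3x) = -3
  d/dx(-5) = 0
p'(x) = -30x^4 + 12x^3 - 24x^2 + 12x - 3


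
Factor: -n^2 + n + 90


Roots satisfy r1 + r2 = -b/a = 1 and r1*r2 = c/a = -90.
So r1 = 10, r2 = -9.
-n^2 + n + 90 = -(n - r1)(n - r2) = -(n - 10)(n + 9)


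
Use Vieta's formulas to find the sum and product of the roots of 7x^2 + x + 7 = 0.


For ax^2+bx+c=0: sum = -b/a, product = c/a.
a=7, b=1, c=7
Sum = -(1)/7 = -1/7
Product = (7)/7 = 1


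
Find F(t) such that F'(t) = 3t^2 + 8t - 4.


Reverse power rule on each term:
  ∫ 3t^2 dt = t^3
  ∫ 8t dt = 4t^2
  ∫ -4 dt = -4t
F(t) = t^3 + 4t^2 - 4t + C


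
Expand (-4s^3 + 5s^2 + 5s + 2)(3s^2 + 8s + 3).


Distribute each term of the first polynomial:
  (-4s^3)(3s^2 + 8s + 3) = -12s^5 - 32s^4 - 12s^3
  (5s^2)(3s^2 + 8s + 3) = 15s^4 + 40s^3 + 15s^2
  (5s)(3s^2 + 8s + 3) = 15s^3 + 40s^2 + 15s
  (2)(3s^2 + 8s + 3) = 6s^2 + 16s + 6
Sum: -12s^5 - 17s^4 + 43s^3 + 61s^2 + 31s + 6


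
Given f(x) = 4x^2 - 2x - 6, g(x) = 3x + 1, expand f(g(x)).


Substitute g(x) into f:
f(g(x)) = 4*(3x + 1)^2 + (-2)*(3x + 1) + (-6)
(3x + 1)^2 = 9x^2 + 6x + 1
Expand and combine: 36x^2 + 18x - 4


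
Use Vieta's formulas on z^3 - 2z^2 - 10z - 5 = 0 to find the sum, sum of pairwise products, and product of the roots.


Monic cubic z^3+bz^2+cz+d=0: sum=-b, pairwise sum=c, product=-d.
b=-2, c=-10, d=-5
r1+r2+r3 = 2
r1r2+r1r3+r2r3 = -10
r1r2r3 = 5


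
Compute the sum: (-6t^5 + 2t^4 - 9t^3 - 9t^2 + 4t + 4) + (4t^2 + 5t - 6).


Align terms by degree and add:
  -6t^5 + 2t^4 - 9t^3 - 9t^2 + 4t + 4
+ 4t^2 + 5t - 6
= -6t^5 + 2t^4 - 9t^3 - 5t^2 + 9t - 2


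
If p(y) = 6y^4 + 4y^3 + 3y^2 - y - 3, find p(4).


Using direct substitution:
  6 * (4)^4 = 1536
  4 * (4)^3 = 256
  3 * (4)^2 = 48
  -1 * (4)^1 = -4
  constant: -3
Sum = 1536 + 256 + 48 - 4 - 3 = 1833


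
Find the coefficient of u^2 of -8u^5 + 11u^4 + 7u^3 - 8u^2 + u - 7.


Read off the coefficient of u^2: -8


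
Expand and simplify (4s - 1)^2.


Expand (4s - 1)^2 by repeated multiplication:
= 16s^2 - 8s + 1


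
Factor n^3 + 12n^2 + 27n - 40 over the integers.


Try integer roots (divisors of -40). n=-8: p(-8)=0.
Divide out (n + 8): quotient is n^2 + 4n - 5.
Factor the quadratic: (n + 5)(n - 1)
Result: (n + 8)(n + 5)(n - 1)


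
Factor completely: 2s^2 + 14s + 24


Roots satisfy r1 + r2 = -b/a = -7 and r1*r2 = c/a = 12.
So r1 = -4, r2 = -3.
2s^2 + 14s + 24 = 2(s - r1)(s - r2) = 2(s + 4)(s + 3)


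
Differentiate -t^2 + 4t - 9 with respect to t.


Apply the power rule term by term:
  d/dt(-t^2) = -2t
  d/dt(4t) = 4
  d/dt(-9) = 0
p'(t) = -2t + 4


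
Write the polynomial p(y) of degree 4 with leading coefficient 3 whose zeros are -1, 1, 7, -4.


p(y) = 3(y + 1)(y - 1)(y - 7)(y + 4)
Expand: 3y^4 - 9y^3 - 87y^2 + 9y + 84


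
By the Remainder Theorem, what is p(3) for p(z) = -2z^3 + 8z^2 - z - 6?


By the Remainder Theorem, the remainder equals p(3):
  -2*(3)^3 = -54
  8*(3)^2 = 72
  -1*(3)^1 = -3
  constant: -6
Sum: -54 + 72 - 3 - 6 = 9


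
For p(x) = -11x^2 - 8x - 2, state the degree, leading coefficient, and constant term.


Highest power of x is 2, with coefficient -11. Constant term is -2.
Degree = 2, leading coefficient = -11, constant term = -2


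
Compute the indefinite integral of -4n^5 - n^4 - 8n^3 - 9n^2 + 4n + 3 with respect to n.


Reverse power rule on each term:
  ∫ -4n^5 dn = -(2/3)n^6
  ∫ -n^4 dn = -(1/5)n^5
  ∫ -8n^3 dn = -2n^4
  ∫ -9n^2 dn = -3n^3
  ∫ 4n dn = 2n^2
  ∫ 3 dn = 3n
F(n) = -(2/3)n^6 - (1/5)n^5 - 2n^4 - 3n^3 + 2n^2 + 3n + C


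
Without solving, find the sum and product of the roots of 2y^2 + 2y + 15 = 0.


For ay^2+by+c=0: sum = -b/a, product = c/a.
a=2, b=2, c=15
Sum = -(2)/2 = -1
Product = (15)/2 = 15/2


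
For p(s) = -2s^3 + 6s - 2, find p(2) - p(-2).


p(2) = -6
p(-2) = 2
p(2) - p(-2) = -6 - 2 = -8


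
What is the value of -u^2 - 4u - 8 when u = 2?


Using direct substitution:
  -1 * (2)^2 = -4
  -4 * (2)^1 = -8
  constant: -8
Sum = -4 - 8 - 8 = -20


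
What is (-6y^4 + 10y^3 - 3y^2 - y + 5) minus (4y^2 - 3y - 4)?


Distribute the minus sign:
  (-6y^4 + 10y^3 - 3y^2 - y + 5)
- (4y^2 - 3y - 4)
Negate second polynomial: -4y^2 + 3y + 4
Add: -6y^4 + 10y^3 - 7y^2 + 2y + 9


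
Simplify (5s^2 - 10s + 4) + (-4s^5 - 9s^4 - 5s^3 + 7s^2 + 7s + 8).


Align terms by degree and add:
  5s^2 - 10s + 4
  -4s^5 - 9s^4 - 5s^3 + 7s^2 + 7s + 8
= -4s^5 - 9s^4 - 5s^3 + 12s^2 - 3s + 12


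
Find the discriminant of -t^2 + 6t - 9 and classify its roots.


D = b^2 - 4ac = (6)^2 - 4(-1)(-9) = 36 - 36 = 0
Since D = 0: one repeated real root


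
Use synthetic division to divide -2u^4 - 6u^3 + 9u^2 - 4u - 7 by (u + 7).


Synthetic division with c = -7. Coefficients: -2, -6, 9, -4, -7
Bring down -2.
  -2 * -7 = 14; 14 - 6 = 8
  8 * -7 = -56; -56 + 9 = -47
  -47 * -7 = 329; 329 - 4 = 325
  325 * -7 = -2275; -2275 - 7 = -2282
Quotient: -2u^3 + 8u^2 - 47u + 325, Remainder: -2282


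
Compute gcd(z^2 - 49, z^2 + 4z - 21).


Factor each:
  z^2 - 49 = (z + 7)(z - 7)
  z^2 + 4z - 21 = (z + 7)(z - 3)
Common monic factor: z + 7


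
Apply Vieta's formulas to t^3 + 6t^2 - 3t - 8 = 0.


Monic cubic t^3+bt^2+ct+d=0: sum=-b, pairwise sum=c, product=-d.
b=6, c=-3, d=-8
r1+r2+r3 = -6
r1r2+r1r3+r2r3 = -3
r1r2r3 = 8


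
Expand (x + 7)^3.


Expand (x + 7)^3 by repeated multiplication:
  (x + 7)^2 = x^2 + 14x + 49
= x^3 + 21x^2 + 147x + 343


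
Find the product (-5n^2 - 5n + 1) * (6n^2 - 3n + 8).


Distribute each term of the first polynomial:
  (-5n^2)(6n^2 - 3n + 8) = -30n^4 + 15n^3 - 40n^2
  (-5n)(6n^2 - 3n + 8) = -30n^3 + 15n^2 - 40n
  (1)(6n^2 - 3n + 8) = 6n^2 - 3n + 8
Sum: -30n^4 - 15n^3 - 19n^2 - 43n + 8


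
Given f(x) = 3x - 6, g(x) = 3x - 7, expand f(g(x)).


Substitute g(x) into f:
f(g(x)) = 3*(3x - 7) + (-6)
Expand and combine: 9x - 27


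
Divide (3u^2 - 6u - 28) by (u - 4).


(3u^2 - 6u - 28) / (u - 4)
Step 1: 3u * (u - 4) = 3u^2 - 12u; subtract.
Step 2: 6 * (u - 4) = 6u - 24; subtract.
Quotient: 3u + 6, Remainder: -4


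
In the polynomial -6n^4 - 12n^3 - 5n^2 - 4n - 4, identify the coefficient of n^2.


Read off the coefficient of n^2: -5


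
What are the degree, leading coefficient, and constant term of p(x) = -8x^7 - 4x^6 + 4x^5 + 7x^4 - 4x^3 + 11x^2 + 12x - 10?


Highest power of x is 7, with coefficient -8. Constant term is -10.
Degree = 7, leading coefficient = -8, constant term = -10


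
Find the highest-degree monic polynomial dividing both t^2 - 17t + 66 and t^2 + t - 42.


Factor each:
  t^2 - 17t + 66 = (t - 6)(t - 11)
  t^2 + t - 42 = (t - 6)(t + 7)
Common monic factor: t - 6


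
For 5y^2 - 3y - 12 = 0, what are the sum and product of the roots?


For ay^2+by+c=0: sum = -b/a, product = c/a.
a=5, b=-3, c=-12
Sum = -(-3)/5 = 3/5
Product = (-12)/5 = -12/5


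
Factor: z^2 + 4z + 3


Roots satisfy r1 + r2 = -b/a = -4 and r1*r2 = c/a = 3.
So r1 = -1, r2 = -3.
z^2 + 4z + 3 = (z - r1)(z - r2) = (z + 1)(z + 3)


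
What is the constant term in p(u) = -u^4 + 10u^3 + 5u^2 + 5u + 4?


Read off the constant term: 4


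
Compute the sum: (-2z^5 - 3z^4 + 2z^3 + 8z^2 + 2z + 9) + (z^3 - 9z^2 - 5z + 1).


Align terms by degree and add:
  -2z^5 - 3z^4 + 2z^3 + 8z^2 + 2z + 9
+ z^3 - 9z^2 - 5z + 1
= -2z^5 - 3z^4 + 3z^3 - z^2 - 3z + 10


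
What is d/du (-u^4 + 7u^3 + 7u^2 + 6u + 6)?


Apply the power rule term by term:
  d/du(-u^4) = -4u^3
  d/du(7u^3) = 21u^2
  d/du(7u^2) = 14u
  d/du(6u) = 6
  d/du(6) = 0
p'(u) = -4u^3 + 21u^2 + 14u + 6


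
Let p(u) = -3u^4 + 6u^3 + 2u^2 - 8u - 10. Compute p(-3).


Using direct substitution:
  -3 * (-3)^4 = -243
  6 * (-3)^3 = -162
  2 * (-3)^2 = 18
  -8 * (-3)^1 = 24
  constant: -10
Sum = -243 - 162 + 18 + 24 - 10 = -373


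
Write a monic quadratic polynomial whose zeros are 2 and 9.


p(n) = (n - 2)(n - 9)
Expand: n^2 - 11n + 18


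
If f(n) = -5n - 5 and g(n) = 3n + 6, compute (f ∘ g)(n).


Substitute g(n) into f:
f(g(n)) = -5*(3n + 6) + (-5)
Expand and combine: -15n - 35


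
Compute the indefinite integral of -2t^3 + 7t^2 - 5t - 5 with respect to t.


Reverse power rule on each term:
  ∫ -2t^3 dt = -(1/2)t^4
  ∫ 7t^2 dt = (7/3)t^3
  ∫ -5t dt = -(5/2)t^2
  ∫ -5 dt = -5t
F(t) = -(1/2)t^4 + (7/3)t^3 - (5/2)t^2 - 5t + C


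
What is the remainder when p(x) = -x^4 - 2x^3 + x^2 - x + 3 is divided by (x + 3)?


By the Remainder Theorem, the remainder equals p(-3):
  -1*(-3)^4 = -81
  -2*(-3)^3 = 54
  1*(-3)^2 = 9
  -1*(-3)^1 = 3
  constant: 3
Sum: -81 + 54 + 9 + 3 + 3 = -12


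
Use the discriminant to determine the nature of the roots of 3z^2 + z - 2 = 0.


D = b^2 - 4ac = (1)^2 - 4(3)(-2) = 1 + 24 = 25
Since D > 0: two distinct rational roots


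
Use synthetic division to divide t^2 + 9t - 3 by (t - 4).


Synthetic division with c = 4. Coefficients: 1, 9, -3
Bring down 1.
  1 * 4 = 4; 4 + 9 = 13
  13 * 4 = 52; 52 - 3 = 49
Quotient: t + 13, Remainder: 49


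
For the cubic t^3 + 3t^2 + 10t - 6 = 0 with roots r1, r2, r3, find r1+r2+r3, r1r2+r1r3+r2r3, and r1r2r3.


Monic cubic t^3+bt^2+ct+d=0: sum=-b, pairwise sum=c, product=-d.
b=3, c=10, d=-6
r1+r2+r3 = -3
r1r2+r1r3+r2r3 = 10
r1r2r3 = 6


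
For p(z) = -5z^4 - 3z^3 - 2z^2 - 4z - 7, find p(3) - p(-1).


p(3) = -523
p(-1) = -7
p(3) - p(-1) = -523 + 7 = -516


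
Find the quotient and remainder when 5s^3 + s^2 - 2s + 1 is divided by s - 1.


(5s^3 + s^2 - 2s + 1) / (s - 1)
Step 1: 5s^2 * (s - 1) = 5s^3 - 5s^2; subtract.
Step 2: 6s * (s - 1) = 6s^2 - 6s; subtract.
Step 3: 4 * (s - 1) = 4s - 4; subtract.
Quotient: 5s^2 + 6s + 4, Remainder: 5
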